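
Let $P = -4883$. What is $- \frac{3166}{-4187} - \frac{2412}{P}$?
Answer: $\frac{25558622}{20445121} \approx 1.2501$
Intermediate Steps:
$- \frac{3166}{-4187} - \frac{2412}{P} = - \frac{3166}{-4187} - \frac{2412}{-4883} = \left(-3166\right) \left(- \frac{1}{4187}\right) - - \frac{2412}{4883} = \frac{3166}{4187} + \frac{2412}{4883} = \frac{25558622}{20445121}$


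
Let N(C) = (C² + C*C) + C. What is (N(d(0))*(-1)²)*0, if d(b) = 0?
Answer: 0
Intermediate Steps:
N(C) = C + 2*C² (N(C) = (C² + C²) + C = 2*C² + C = C + 2*C²)
(N(d(0))*(-1)²)*0 = ((0*(1 + 2*0))*(-1)²)*0 = ((0*(1 + 0))*1)*0 = ((0*1)*1)*0 = (0*1)*0 = 0*0 = 0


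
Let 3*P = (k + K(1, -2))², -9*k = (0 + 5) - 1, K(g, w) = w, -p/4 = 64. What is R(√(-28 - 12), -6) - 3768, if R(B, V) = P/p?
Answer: -58600057/15552 ≈ -3768.0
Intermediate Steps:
p = -256 (p = -4*64 = -256)
k = -4/9 (k = -((0 + 5) - 1)/9 = -(5 - 1)/9 = -⅑*4 = -4/9 ≈ -0.44444)
P = 484/243 (P = (-4/9 - 2)²/3 = (-22/9)²/3 = (⅓)*(484/81) = 484/243 ≈ 1.9918)
R(B, V) = -121/15552 (R(B, V) = (484/243)/(-256) = (484/243)*(-1/256) = -121/15552)
R(√(-28 - 12), -6) - 3768 = -121/15552 - 3768 = -58600057/15552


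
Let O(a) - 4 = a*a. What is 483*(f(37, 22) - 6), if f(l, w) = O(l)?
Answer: 660261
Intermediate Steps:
O(a) = 4 + a**2 (O(a) = 4 + a*a = 4 + a**2)
f(l, w) = 4 + l**2
483*(f(37, 22) - 6) = 483*((4 + 37**2) - 6) = 483*((4 + 1369) - 6) = 483*(1373 - 6) = 483*1367 = 660261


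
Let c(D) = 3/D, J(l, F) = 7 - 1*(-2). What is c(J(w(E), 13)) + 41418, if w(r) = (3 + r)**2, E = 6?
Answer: 124255/3 ≈ 41418.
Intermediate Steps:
J(l, F) = 9 (J(l, F) = 7 + 2 = 9)
c(J(w(E), 13)) + 41418 = 3/9 + 41418 = 3*(1/9) + 41418 = 1/3 + 41418 = 124255/3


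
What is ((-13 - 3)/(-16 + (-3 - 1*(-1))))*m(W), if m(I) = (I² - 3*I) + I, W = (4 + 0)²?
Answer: 1792/9 ≈ 199.11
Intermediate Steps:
W = 16 (W = 4² = 16)
m(I) = I² - 2*I
((-13 - 3)/(-16 + (-3 - 1*(-1))))*m(W) = ((-13 - 3)/(-16 + (-3 - 1*(-1))))*(16*(-2 + 16)) = (-16/(-16 + (-3 + 1)))*(16*14) = -16/(-16 - 2)*224 = -16/(-18)*224 = -16*(-1/18)*224 = (8/9)*224 = 1792/9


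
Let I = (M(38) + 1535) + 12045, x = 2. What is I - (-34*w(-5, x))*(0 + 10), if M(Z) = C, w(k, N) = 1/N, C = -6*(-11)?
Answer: 13816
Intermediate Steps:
C = 66
M(Z) = 66
I = 13646 (I = (66 + 1535) + 12045 = 1601 + 12045 = 13646)
I - (-34*w(-5, x))*(0 + 10) = 13646 - (-34/2)*(0 + 10) = 13646 - (-34*½)*10 = 13646 - (-17)*10 = 13646 - 1*(-170) = 13646 + 170 = 13816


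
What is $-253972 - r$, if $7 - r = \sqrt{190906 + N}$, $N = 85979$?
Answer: $-253979 + 3 \sqrt{30765} \approx -2.5345 \cdot 10^{5}$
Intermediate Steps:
$r = 7 - 3 \sqrt{30765}$ ($r = 7 - \sqrt{190906 + 85979} = 7 - \sqrt{276885} = 7 - 3 \sqrt{30765} \approx -519.2$)
$-253972 - r = -253972 - \left(7 - 3 \sqrt{30765}\right) = -253979 + 3 \sqrt{30765}$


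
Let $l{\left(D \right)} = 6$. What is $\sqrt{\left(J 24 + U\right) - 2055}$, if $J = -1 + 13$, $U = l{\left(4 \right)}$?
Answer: $i \sqrt{1761} \approx 41.964 i$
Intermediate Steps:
$U = 6$
$J = 12$
$\sqrt{\left(J 24 + U\right) - 2055} = \sqrt{\left(12 \cdot 24 + 6\right) - 2055} = \sqrt{\left(288 + 6\right) - 2055} = \sqrt{294 - 2055} = \sqrt{-1761} = i \sqrt{1761}$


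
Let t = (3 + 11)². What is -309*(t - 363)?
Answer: 51603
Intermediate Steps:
t = 196 (t = 14² = 196)
-309*(t - 363) = -309*(196 - 363) = -309*(-167) = 51603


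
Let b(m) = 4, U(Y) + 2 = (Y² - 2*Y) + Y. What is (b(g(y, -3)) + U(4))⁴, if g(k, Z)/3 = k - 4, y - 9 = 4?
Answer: 38416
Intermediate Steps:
y = 13 (y = 9 + 4 = 13)
g(k, Z) = -12 + 3*k (g(k, Z) = 3*(k - 4) = 3*(-4 + k) = -12 + 3*k)
U(Y) = -2 + Y² - Y (U(Y) = -2 + ((Y² - 2*Y) + Y) = -2 + (Y² - Y) = -2 + Y² - Y)
(b(g(y, -3)) + U(4))⁴ = (4 + (-2 + 4² - 1*4))⁴ = (4 + (-2 + 16 - 4))⁴ = (4 + 10)⁴ = 14⁴ = 38416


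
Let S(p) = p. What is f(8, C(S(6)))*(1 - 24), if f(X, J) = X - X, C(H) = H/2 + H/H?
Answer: 0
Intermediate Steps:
C(H) = 1 + H/2 (C(H) = H*(1/2) + 1 = H/2 + 1 = 1 + H/2)
f(X, J) = 0
f(8, C(S(6)))*(1 - 24) = 0*(1 - 24) = 0*(-23) = 0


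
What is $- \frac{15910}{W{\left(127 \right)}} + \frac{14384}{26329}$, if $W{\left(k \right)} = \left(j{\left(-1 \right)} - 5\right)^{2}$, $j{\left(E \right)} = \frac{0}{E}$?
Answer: $- \frac{83706958}{131645} \approx -635.85$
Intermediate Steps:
$j{\left(E \right)} = 0$
$W{\left(k \right)} = 25$ ($W{\left(k \right)} = \left(0 - 5\right)^{2} = \left(-5\right)^{2} = 25$)
$- \frac{15910}{W{\left(127 \right)}} + \frac{14384}{26329} = - \frac{15910}{25} + \frac{14384}{26329} = \left(-15910\right) \frac{1}{25} + 14384 \cdot \frac{1}{26329} = - \frac{3182}{5} + \frac{14384}{26329} = - \frac{83706958}{131645}$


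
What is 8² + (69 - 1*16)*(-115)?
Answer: -6031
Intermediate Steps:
8² + (69 - 1*16)*(-115) = 64 + (69 - 16)*(-115) = 64 + 53*(-115) = 64 - 6095 = -6031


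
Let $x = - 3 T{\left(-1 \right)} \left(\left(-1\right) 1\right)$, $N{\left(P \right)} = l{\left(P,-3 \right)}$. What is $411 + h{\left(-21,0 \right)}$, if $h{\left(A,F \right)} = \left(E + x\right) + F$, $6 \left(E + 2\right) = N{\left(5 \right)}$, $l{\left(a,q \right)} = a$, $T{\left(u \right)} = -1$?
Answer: $\frac{2441}{6} \approx 406.83$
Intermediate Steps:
$N{\left(P \right)} = P$
$E = - \frac{7}{6}$ ($E = -2 + \frac{1}{6} \cdot 5 = -2 + \frac{5}{6} = - \frac{7}{6} \approx -1.1667$)
$x = -3$ ($x = \left(-3\right) \left(-1\right) \left(\left(-1\right) 1\right) = 3 \left(-1\right) = -3$)
$h{\left(A,F \right)} = - \frac{25}{6} + F$ ($h{\left(A,F \right)} = \left(- \frac{7}{6} - 3\right) + F = - \frac{25}{6} + F$)
$411 + h{\left(-21,0 \right)} = 411 + \left(- \frac{25}{6} + 0\right) = 411 - \frac{25}{6} = \frac{2441}{6}$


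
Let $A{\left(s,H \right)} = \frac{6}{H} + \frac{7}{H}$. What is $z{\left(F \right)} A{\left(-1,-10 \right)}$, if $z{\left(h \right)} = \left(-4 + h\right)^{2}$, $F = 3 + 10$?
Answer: $- \frac{1053}{10} \approx -105.3$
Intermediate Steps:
$F = 13$
$A{\left(s,H \right)} = \frac{13}{H}$
$z{\left(F \right)} A{\left(-1,-10 \right)} = \left(-4 + 13\right)^{2} \frac{13}{-10} = 9^{2} \cdot 13 \left(- \frac{1}{10}\right) = 81 \left(- \frac{13}{10}\right) = - \frac{1053}{10}$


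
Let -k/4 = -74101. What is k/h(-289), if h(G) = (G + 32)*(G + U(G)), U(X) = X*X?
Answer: -74101/5347656 ≈ -0.013857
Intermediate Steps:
U(X) = X**2
k = 296404 (k = -4*(-74101) = 296404)
h(G) = (32 + G)*(G + G**2) (h(G) = (G + 32)*(G + G**2) = (32 + G)*(G + G**2))
k/h(-289) = 296404/((-289*(32 + (-289)**2 + 33*(-289)))) = 296404/((-289*(32 + 83521 - 9537))) = 296404/((-289*74016)) = 296404/(-21390624) = 296404*(-1/21390624) = -74101/5347656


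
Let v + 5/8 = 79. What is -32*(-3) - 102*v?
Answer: -31593/4 ≈ -7898.3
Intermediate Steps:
v = 627/8 (v = -5/8 + 79 = 627/8 ≈ 78.375)
-32*(-3) - 102*v = -32*(-3) - 102*627/8 = 96 - 31977/4 = -31593/4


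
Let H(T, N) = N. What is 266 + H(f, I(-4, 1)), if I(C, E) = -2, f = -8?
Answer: 264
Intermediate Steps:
266 + H(f, I(-4, 1)) = 266 - 2 = 264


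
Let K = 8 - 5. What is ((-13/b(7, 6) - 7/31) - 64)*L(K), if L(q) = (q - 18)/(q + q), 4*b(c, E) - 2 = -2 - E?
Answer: 25835/186 ≈ 138.90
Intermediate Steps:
b(c, E) = -E/4 (b(c, E) = ½ + (-2 - E)/4 = ½ + (-½ - E/4) = -E/4)
K = 3
L(q) = (-18 + q)/(2*q) (L(q) = (-18 + q)/((2*q)) = (-18 + q)*(1/(2*q)) = (-18 + q)/(2*q))
((-13/b(7, 6) - 7/31) - 64)*L(K) = ((-13/((-¼*6)) - 7/31) - 64)*((½)*(-18 + 3)/3) = ((-13/(-3/2) - 7*1/31) - 64)*((½)*(⅓)*(-15)) = ((-13*(-⅔) - 7/31) - 64)*(-5/2) = ((26/3 - 7/31) - 64)*(-5/2) = (785/93 - 64)*(-5/2) = -5167/93*(-5/2) = 25835/186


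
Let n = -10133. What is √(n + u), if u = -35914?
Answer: I*√46047 ≈ 214.59*I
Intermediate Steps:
√(n + u) = √(-10133 - 35914) = √(-46047) = I*√46047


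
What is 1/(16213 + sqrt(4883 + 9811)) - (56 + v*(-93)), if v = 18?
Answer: 13718901173/8478925 - sqrt(14694)/262846675 ≈ 1618.0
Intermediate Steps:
1/(16213 + sqrt(4883 + 9811)) - (56 + v*(-93)) = 1/(16213 + sqrt(4883 + 9811)) - (56 + 18*(-93)) = 1/(16213 + sqrt(14694)) - (56 - 1674) = 1/(16213 + sqrt(14694)) - 1*(-1618) = 1/(16213 + sqrt(14694)) + 1618 = 1618 + 1/(16213 + sqrt(14694))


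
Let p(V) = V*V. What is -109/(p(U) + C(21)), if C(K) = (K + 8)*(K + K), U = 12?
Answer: -109/1362 ≈ -0.080029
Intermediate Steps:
p(V) = V²
C(K) = 2*K*(8 + K) (C(K) = (8 + K)*(2*K) = 2*K*(8 + K))
-109/(p(U) + C(21)) = -109/(12² + 2*21*(8 + 21)) = -109/(144 + 2*21*29) = -109/(144 + 1218) = -109/1362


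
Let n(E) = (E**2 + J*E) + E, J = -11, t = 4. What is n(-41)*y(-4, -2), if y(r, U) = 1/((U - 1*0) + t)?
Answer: 2091/2 ≈ 1045.5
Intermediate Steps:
n(E) = E**2 - 10*E (n(E) = (E**2 - 11*E) + E = E**2 - 10*E)
y(r, U) = 1/(4 + U) (y(r, U) = 1/((U - 1*0) + 4) = 1/((U + 0) + 4) = 1/(U + 4) = 1/(4 + U))
n(-41)*y(-4, -2) = (-41*(-10 - 41))/(4 - 2) = -41*(-51)/2 = 2091*(1/2) = 2091/2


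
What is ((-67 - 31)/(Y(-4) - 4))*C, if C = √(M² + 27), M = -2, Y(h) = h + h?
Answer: 49*√31/6 ≈ 45.470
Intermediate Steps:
Y(h) = 2*h
C = √31 (C = √((-2)² + 27) = √(4 + 27) = √31 ≈ 5.5678)
((-67 - 31)/(Y(-4) - 4))*C = ((-67 - 31)/(2*(-4) - 4))*√31 = (-98/(-8 - 4))*√31 = (-98/(-12))*√31 = (-98*(-1/12))*√31 = 49*√31/6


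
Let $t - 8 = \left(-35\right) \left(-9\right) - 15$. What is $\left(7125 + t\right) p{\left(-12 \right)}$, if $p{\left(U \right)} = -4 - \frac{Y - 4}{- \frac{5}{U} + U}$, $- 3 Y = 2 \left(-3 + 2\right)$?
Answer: $- \frac{4430068}{139} \approx -31871.0$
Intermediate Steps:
$Y = \frac{2}{3}$ ($Y = - \frac{2 \left(-3 + 2\right)}{3} = - \frac{2 \left(-1\right)}{3} = \left(- \frac{1}{3}\right) \left(-2\right) = \frac{2}{3} \approx 0.66667$)
$t = 308$ ($t = 8 - -300 = 8 + \left(315 - 15\right) = 8 + 300 = 308$)
$p{\left(U \right)} = -4 + \frac{10}{3 \left(U - \frac{5}{U}\right)}$ ($p{\left(U \right)} = -4 - \frac{\frac{2}{3} - 4}{- \frac{5}{U} + U} = -4 - - \frac{10}{3 \left(U - \frac{5}{U}\right)} = -4 + \frac{10}{3 \left(U - \frac{5}{U}\right)}$)
$\left(7125 + t\right) p{\left(-12 \right)} = \left(7125 + 308\right) \frac{2 \left(30 - 6 \left(-12\right)^{2} + 5 \left(-12\right)\right)}{3 \left(-5 + \left(-12\right)^{2}\right)} = 7433 \frac{2 \left(30 - 864 - 60\right)}{3 \left(-5 + 144\right)} = 7433 \frac{2 \left(30 - 864 - 60\right)}{3 \cdot 139} = 7433 \cdot \frac{2}{3} \cdot \frac{1}{139} \left(-894\right) = 7433 \left(- \frac{596}{139}\right) = - \frac{4430068}{139}$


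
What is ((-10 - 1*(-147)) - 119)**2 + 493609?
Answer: 493933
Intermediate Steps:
((-10 - 1*(-147)) - 119)**2 + 493609 = ((-10 + 147) - 119)**2 + 493609 = (137 - 119)**2 + 493609 = 18**2 + 493609 = 324 + 493609 = 493933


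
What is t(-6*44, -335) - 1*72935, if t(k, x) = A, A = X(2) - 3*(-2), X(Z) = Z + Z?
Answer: -72925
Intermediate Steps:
X(Z) = 2*Z
A = 10 (A = 2*2 - 3*(-2) = 4 + 6 = 10)
t(k, x) = 10
t(-6*44, -335) - 1*72935 = 10 - 1*72935 = 10 - 72935 = -72925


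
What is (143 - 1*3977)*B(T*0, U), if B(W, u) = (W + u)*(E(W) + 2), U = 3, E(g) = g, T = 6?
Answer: -23004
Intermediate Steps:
B(W, u) = (2 + W)*(W + u) (B(W, u) = (W + u)*(W + 2) = (W + u)*(2 + W) = (2 + W)*(W + u))
(143 - 1*3977)*B(T*0, U) = (143 - 1*3977)*((6*0)² + 2*(6*0) + 2*3 + (6*0)*3) = (143 - 3977)*(0² + 2*0 + 6 + 0*3) = -3834*(0 + 0 + 6 + 0) = -3834*6 = -23004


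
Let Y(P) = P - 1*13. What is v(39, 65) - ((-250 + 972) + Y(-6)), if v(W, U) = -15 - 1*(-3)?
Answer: -715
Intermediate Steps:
Y(P) = -13 + P (Y(P) = P - 13 = -13 + P)
v(W, U) = -12 (v(W, U) = -15 + 3 = -12)
v(39, 65) - ((-250 + 972) + Y(-6)) = -12 - ((-250 + 972) + (-13 - 6)) = -12 - (722 - 19) = -12 - 1*703 = -12 - 703 = -715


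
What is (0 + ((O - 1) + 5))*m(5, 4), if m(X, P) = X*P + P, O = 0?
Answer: 96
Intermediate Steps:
m(X, P) = P + P*X (m(X, P) = P*X + P = P + P*X)
(0 + ((O - 1) + 5))*m(5, 4) = (0 + ((0 - 1) + 5))*(4*(1 + 5)) = (0 + (-1 + 5))*(4*6) = (0 + 4)*24 = 4*24 = 96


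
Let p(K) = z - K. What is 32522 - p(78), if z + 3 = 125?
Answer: 32478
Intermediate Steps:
z = 122 (z = -3 + 125 = 122)
p(K) = 122 - K
32522 - p(78) = 32522 - (122 - 1*78) = 32522 - (122 - 78) = 32522 - 1*44 = 32522 - 44 = 32478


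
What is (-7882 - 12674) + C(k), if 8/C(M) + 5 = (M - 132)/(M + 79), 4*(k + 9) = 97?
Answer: -6043841/294 ≈ -20557.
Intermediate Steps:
k = 61/4 (k = -9 + (1/4)*97 = -9 + 97/4 = 61/4 ≈ 15.250)
C(M) = 8/(-5 + (-132 + M)/(79 + M)) (C(M) = 8/(-5 + (M - 132)/(M + 79)) = 8/(-5 + (-132 + M)/(79 + M)))
(-7882 - 12674) + C(k) = (-7882 - 12674) + 8*(-79 - 1*61/4)/(527 + 4*(61/4)) = -20556 + 8*(-79 - 61/4)/(527 + 61) = -20556 + 8*(-377/4)/588 = -20556 + 8*(1/588)*(-377/4) = -20556 - 377/294 = -6043841/294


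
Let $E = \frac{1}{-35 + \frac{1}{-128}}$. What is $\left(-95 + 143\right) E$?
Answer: $- \frac{6144}{4481} \approx -1.3711$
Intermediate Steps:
$E = - \frac{128}{4481}$ ($E = \frac{1}{-35 - \frac{1}{128}} = \frac{1}{- \frac{4481}{128}} = - \frac{128}{4481} \approx -0.028565$)
$\left(-95 + 143\right) E = \left(-95 + 143\right) \left(- \frac{128}{4481}\right) = 48 \left(- \frac{128}{4481}\right) = - \frac{6144}{4481}$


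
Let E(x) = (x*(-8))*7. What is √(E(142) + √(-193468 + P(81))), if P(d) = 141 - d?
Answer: 2*√(-1988 + 2*I*√3022) ≈ 2.4649 + 89.208*I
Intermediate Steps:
E(x) = -56*x (E(x) = -8*x*7 = -56*x)
√(E(142) + √(-193468 + P(81))) = √(-56*142 + √(-193468 + (141 - 1*81))) = √(-7952 + √(-193468 + (141 - 81))) = √(-7952 + √(-193468 + 60)) = √(-7952 + √(-193408)) = √(-7952 + 8*I*√3022)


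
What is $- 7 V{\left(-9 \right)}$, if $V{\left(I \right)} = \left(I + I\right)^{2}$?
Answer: $-2268$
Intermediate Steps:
$V{\left(I \right)} = 4 I^{2}$ ($V{\left(I \right)} = \left(2 I\right)^{2} = 4 I^{2}$)
$- 7 V{\left(-9 \right)} = - 7 \cdot 4 \left(-9\right)^{2} = - 7 \cdot 4 \cdot 81 = \left(-7\right) 324 = -2268$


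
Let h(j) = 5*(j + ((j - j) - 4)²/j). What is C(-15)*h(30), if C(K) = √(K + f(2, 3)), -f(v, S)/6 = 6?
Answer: 458*I*√51/3 ≈ 1090.3*I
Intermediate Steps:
h(j) = 5*j + 80/j (h(j) = 5*(j + (0 - 4)²/j) = 5*(j + (-4)²/j) = 5*(j + 16/j) = 5*j + 80/j)
f(v, S) = -36 (f(v, S) = -6*6 = -36)
C(K) = √(-36 + K) (C(K) = √(K - 36) = √(-36 + K))
C(-15)*h(30) = √(-36 - 15)*(5*30 + 80/30) = √(-51)*(150 + 80*(1/30)) = (I*√51)*(150 + 8/3) = (I*√51)*(458/3) = 458*I*√51/3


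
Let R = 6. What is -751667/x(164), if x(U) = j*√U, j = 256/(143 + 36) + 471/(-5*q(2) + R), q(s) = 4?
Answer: 941838751*√41/3309725 ≈ 1822.1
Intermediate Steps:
j = -80725/2506 (j = 256/(143 + 36) + 471/(-5*4 + 6) = 256/179 + 471/(-20 + 6) = 256*(1/179) + 471/(-14) = 256/179 + 471*(-1/14) = 256/179 - 471/14 = -80725/2506 ≈ -32.213)
x(U) = -80725*√U/2506
-751667/x(164) = -751667*(-1253*√41/3309725) = -(-941838751)*√41/3309725 = 941838751*√41/3309725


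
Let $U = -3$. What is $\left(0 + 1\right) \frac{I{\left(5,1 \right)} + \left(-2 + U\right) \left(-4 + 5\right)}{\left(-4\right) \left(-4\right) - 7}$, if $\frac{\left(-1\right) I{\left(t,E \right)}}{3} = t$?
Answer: $- \frac{20}{9} \approx -2.2222$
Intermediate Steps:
$I{\left(t,E \right)} = - 3 t$
$\left(0 + 1\right) \frac{I{\left(5,1 \right)} + \left(-2 + U\right) \left(-4 + 5\right)}{\left(-4\right) \left(-4\right) - 7} = \left(0 + 1\right) \frac{\left(-3\right) 5 + \left(-2 - 3\right) \left(-4 + 5\right)}{\left(-4\right) \left(-4\right) - 7} = 1 \frac{-15 - 5}{16 - 7} = 1 \frac{-15 - 5}{9} = 1 \left(\left(-20\right) \frac{1}{9}\right) = 1 \left(- \frac{20}{9}\right) = - \frac{20}{9}$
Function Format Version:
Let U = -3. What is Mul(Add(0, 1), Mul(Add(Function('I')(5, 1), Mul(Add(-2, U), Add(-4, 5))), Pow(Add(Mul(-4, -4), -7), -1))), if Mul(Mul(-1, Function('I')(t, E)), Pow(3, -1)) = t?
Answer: Rational(-20, 9) ≈ -2.2222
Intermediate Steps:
Function('I')(t, E) = Mul(-3, t)
Mul(Add(0, 1), Mul(Add(Function('I')(5, 1), Mul(Add(-2, U), Add(-4, 5))), Pow(Add(Mul(-4, -4), -7), -1))) = Mul(Add(0, 1), Mul(Add(Mul(-3, 5), Mul(Add(-2, -3), Add(-4, 5))), Pow(Add(Mul(-4, -4), -7), -1))) = Mul(1, Mul(Add(-15, Mul(-5, 1)), Pow(Add(16, -7), -1))) = Mul(1, Mul(Add(-15, -5), Pow(9, -1))) = Mul(1, Mul(-20, Rational(1, 9))) = Mul(1, Rational(-20, 9)) = Rational(-20, 9)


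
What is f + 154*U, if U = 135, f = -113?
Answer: 20677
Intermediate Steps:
f + 154*U = -113 + 154*135 = -113 + 20790 = 20677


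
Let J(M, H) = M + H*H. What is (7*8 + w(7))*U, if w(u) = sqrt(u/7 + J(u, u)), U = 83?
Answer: 4648 + 83*sqrt(57) ≈ 5274.6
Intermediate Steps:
J(M, H) = M + H**2
w(u) = sqrt(u**2 + 8*u/7) (w(u) = sqrt(u/7 + (u + u**2)) = sqrt(u**2 + 8*u/7))
(7*8 + w(7))*U = (7*8 + sqrt(7)*sqrt(7*(8 + 7*7))/7)*83 = (56 + sqrt(7)*sqrt(7*(8 + 49))/7)*83 = (56 + sqrt(7)*sqrt(7*57)/7)*83 = (56 + sqrt(7)*sqrt(399)/7)*83 = (56 + sqrt(57))*83 = 4648 + 83*sqrt(57)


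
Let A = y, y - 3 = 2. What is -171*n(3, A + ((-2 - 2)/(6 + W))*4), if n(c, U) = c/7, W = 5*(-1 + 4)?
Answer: -513/7 ≈ -73.286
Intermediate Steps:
W = 15 (W = 5*3 = 15)
y = 5 (y = 3 + 2 = 5)
A = 5
n(c, U) = c/7 (n(c, U) = c*(1/7) = c/7)
-171*n(3, A + ((-2 - 2)/(6 + W))*4) = -171*3/7 = -513/7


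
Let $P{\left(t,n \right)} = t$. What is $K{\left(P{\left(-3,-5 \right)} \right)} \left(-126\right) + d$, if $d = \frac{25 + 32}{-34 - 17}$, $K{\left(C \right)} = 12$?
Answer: $- \frac{25723}{17} \approx -1513.1$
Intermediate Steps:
$d = - \frac{19}{17}$ ($d = \frac{57}{-51} = 57 \left(- \frac{1}{51}\right) = - \frac{19}{17} \approx -1.1176$)
$K{\left(P{\left(-3,-5 \right)} \right)} \left(-126\right) + d = 12 \left(-126\right) - \frac{19}{17} = -1512 - \frac{19}{17} = - \frac{25723}{17}$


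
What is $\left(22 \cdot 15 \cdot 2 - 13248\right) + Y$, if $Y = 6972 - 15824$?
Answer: $-21440$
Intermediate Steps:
$Y = -8852$ ($Y = 6972 - 15824 = -8852$)
$\left(22 \cdot 15 \cdot 2 - 13248\right) + Y = \left(22 \cdot 15 \cdot 2 - 13248\right) - 8852 = \left(330 \cdot 2 - 13248\right) - 8852 = \left(660 - 13248\right) - 8852 = -12588 - 8852 = -21440$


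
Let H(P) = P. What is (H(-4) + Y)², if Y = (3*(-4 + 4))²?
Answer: 16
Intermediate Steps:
Y = 0 (Y = (3*0)² = 0² = 0)
(H(-4) + Y)² = (-4 + 0)² = (-4)² = 16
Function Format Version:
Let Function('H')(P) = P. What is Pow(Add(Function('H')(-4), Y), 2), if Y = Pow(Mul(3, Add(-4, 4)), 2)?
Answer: 16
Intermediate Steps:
Y = 0 (Y = Pow(Mul(3, 0), 2) = Pow(0, 2) = 0)
Pow(Add(Function('H')(-4), Y), 2) = Pow(Add(-4, 0), 2) = Pow(-4, 2) = 16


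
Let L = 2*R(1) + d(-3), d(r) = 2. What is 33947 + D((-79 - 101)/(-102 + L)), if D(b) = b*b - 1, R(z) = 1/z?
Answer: 81512446/2401 ≈ 33949.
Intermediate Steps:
L = 4 (L = 2/1 + 2 = 2*1 + 2 = 2 + 2 = 4)
D(b) = -1 + b² (D(b) = b² - 1 = -1 + b²)
33947 + D((-79 - 101)/(-102 + L)) = 33947 + (-1 + ((-79 - 101)/(-102 + 4))²) = 33947 + (-1 + (-180/(-98))²) = 33947 + (-1 + (-180*(-1/98))²) = 33947 + (-1 + (90/49)²) = 33947 + (-1 + 8100/2401) = 33947 + 5699/2401 = 81512446/2401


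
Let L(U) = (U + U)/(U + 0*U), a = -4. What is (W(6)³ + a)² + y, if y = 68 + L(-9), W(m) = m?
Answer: 45014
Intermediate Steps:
L(U) = 2 (L(U) = (2*U)/(U + 0) = (2*U)/U = 2)
y = 70 (y = 68 + 2 = 70)
(W(6)³ + a)² + y = (6³ - 4)² + 70 = (216 - 4)² + 70 = 212² + 70 = 44944 + 70 = 45014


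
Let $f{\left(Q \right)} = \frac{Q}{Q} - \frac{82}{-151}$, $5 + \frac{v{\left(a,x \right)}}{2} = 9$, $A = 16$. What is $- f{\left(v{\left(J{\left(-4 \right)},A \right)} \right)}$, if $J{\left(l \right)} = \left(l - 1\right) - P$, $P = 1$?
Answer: $- \frac{233}{151} \approx -1.543$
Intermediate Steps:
$J{\left(l \right)} = -2 + l$ ($J{\left(l \right)} = \left(l - 1\right) - 1 = \left(-1 + l\right) - 1 = -2 + l$)
$v{\left(a,x \right)} = 8$ ($v{\left(a,x \right)} = -10 + 2 \cdot 9 = -10 + 18 = 8$)
$f{\left(Q \right)} = \frac{233}{151}$ ($f{\left(Q \right)} = 1 - - \frac{82}{151} = 1 + \frac{82}{151} = \frac{233}{151}$)
$- f{\left(v{\left(J{\left(-4 \right)},A \right)} \right)} = \left(-1\right) \frac{233}{151} = - \frac{233}{151}$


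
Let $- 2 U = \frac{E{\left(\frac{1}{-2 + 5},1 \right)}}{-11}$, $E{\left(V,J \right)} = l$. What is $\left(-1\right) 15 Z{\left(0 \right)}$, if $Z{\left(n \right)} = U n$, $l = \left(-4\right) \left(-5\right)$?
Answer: $0$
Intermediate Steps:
$l = 20$
$E{\left(V,J \right)} = 20$
$U = \frac{10}{11}$ ($U = - \frac{20 \frac{1}{-11}}{2} = - \frac{20 \left(- \frac{1}{11}\right)}{2} = \left(- \frac{1}{2}\right) \left(- \frac{20}{11}\right) = \frac{10}{11} \approx 0.90909$)
$Z{\left(n \right)} = \frac{10 n}{11}$
$\left(-1\right) 15 Z{\left(0 \right)} = \left(-1\right) 15 \cdot \frac{10}{11} \cdot 0 = \left(-15\right) 0 = 0$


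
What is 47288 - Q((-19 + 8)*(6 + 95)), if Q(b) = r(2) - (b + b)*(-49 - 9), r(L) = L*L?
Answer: 176160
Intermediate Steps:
r(L) = L²
Q(b) = 4 + 116*b (Q(b) = 2² - (b + b)*(-49 - 9) = 4 - 2*b*(-58) = 4 - (-116)*b = 4 + 116*b)
47288 - Q((-19 + 8)*(6 + 95)) = 47288 - (4 + 116*((-19 + 8)*(6 + 95))) = 47288 - (4 + 116*(-11*101)) = 47288 - (4 + 116*(-1111)) = 47288 - (4 - 128876) = 47288 - 1*(-128872) = 47288 + 128872 = 176160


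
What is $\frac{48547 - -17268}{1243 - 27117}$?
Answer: $- \frac{65815}{25874} \approx -2.5437$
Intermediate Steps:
$\frac{48547 - -17268}{1243 - 27117} = \frac{48547 + \left(-2167 + 19435\right)}{-25874} = \left(48547 + 17268\right) \left(- \frac{1}{25874}\right) = 65815 \left(- \frac{1}{25874}\right) = - \frac{65815}{25874}$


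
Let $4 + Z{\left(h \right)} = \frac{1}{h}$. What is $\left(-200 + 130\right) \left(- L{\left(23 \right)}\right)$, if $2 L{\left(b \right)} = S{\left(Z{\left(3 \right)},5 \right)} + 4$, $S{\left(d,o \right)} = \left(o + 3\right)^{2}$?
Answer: $2380$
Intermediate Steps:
$Z{\left(h \right)} = -4 + \frac{1}{h}$
$S{\left(d,o \right)} = \left(3 + o\right)^{2}$
$L{\left(b \right)} = 34$ ($L{\left(b \right)} = \frac{\left(3 + 5\right)^{2} + 4}{2} = \frac{8^{2} + 4}{2} = \frac{64 + 4}{2} = \frac{1}{2} \cdot 68 = 34$)
$\left(-200 + 130\right) \left(- L{\left(23 \right)}\right) = \left(-200 + 130\right) \left(\left(-1\right) 34\right) = \left(-70\right) \left(-34\right) = 2380$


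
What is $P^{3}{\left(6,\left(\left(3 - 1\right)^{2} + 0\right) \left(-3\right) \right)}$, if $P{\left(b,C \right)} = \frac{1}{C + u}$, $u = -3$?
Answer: $- \frac{1}{3375} \approx -0.0002963$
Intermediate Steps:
$P{\left(b,C \right)} = \frac{1}{-3 + C}$ ($P{\left(b,C \right)} = \frac{1}{C - 3} = \frac{1}{-3 + C}$)
$P^{3}{\left(6,\left(\left(3 - 1\right)^{2} + 0\right) \left(-3\right) \right)} = \left(\frac{1}{-3 + \left(\left(3 - 1\right)^{2} + 0\right) \left(-3\right)}\right)^{3} = \left(\frac{1}{-3 + \left(2^{2} + 0\right) \left(-3\right)}\right)^{3} = \left(\frac{1}{-3 + \left(4 + 0\right) \left(-3\right)}\right)^{3} = \left(\frac{1}{-3 + 4 \left(-3\right)}\right)^{3} = \left(\frac{1}{-3 - 12}\right)^{3} = \left(\frac{1}{-15}\right)^{3} = \left(- \frac{1}{15}\right)^{3} = - \frac{1}{3375}$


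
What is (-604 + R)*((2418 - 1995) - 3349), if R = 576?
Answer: 81928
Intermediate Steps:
(-604 + R)*((2418 - 1995) - 3349) = (-604 + 576)*((2418 - 1995) - 3349) = -28*(423 - 3349) = -28*(-2926) = 81928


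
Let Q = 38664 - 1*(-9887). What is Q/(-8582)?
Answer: -48551/8582 ≈ -5.6573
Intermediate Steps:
Q = 48551 (Q = 38664 + 9887 = 48551)
Q/(-8582) = 48551/(-8582) = 48551*(-1/8582) = -48551/8582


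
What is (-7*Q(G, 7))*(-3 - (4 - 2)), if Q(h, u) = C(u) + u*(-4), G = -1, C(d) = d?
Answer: -735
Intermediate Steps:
Q(h, u) = -3*u (Q(h, u) = u + u*(-4) = u - 4*u = -3*u)
(-7*Q(G, 7))*(-3 - (4 - 2)) = (-(-21)*7)*(-3 - (4 - 2)) = (-7*(-21))*(-3 - 1*2) = 147*(-3 - 2) = 147*(-5) = -735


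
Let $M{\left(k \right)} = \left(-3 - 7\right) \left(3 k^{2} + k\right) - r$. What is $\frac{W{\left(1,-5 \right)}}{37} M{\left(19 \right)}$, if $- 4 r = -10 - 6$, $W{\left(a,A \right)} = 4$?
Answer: $- \frac{44096}{37} \approx -1191.8$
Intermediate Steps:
$r = 4$ ($r = - \frac{-10 - 6}{4} = \left(- \frac{1}{4}\right) \left(-16\right) = 4$)
$M{\left(k \right)} = -4 - 30 k^{2} - 10 k$ ($M{\left(k \right)} = \left(-3 - 7\right) \left(3 k^{2} + k\right) - 4 = - 10 \left(k + 3 k^{2}\right) - 4 = \left(- 30 k^{2} - 10 k\right) - 4 = -4 - 30 k^{2} - 10 k$)
$\frac{W{\left(1,-5 \right)}}{37} M{\left(19 \right)} = \frac{4}{37} \left(-4 - 30 \cdot 19^{2} - 190\right) = 4 \cdot \frac{1}{37} \left(-4 - 10830 - 190\right) = \frac{4 \left(-4 - 10830 - 190\right)}{37} = \frac{4}{37} \left(-11024\right) = - \frac{44096}{37}$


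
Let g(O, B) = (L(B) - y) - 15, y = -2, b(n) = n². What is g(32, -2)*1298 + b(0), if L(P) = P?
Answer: -19470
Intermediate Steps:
g(O, B) = -13 + B (g(O, B) = (B - 1*(-2)) - 15 = (B + 2) - 15 = (2 + B) - 15 = -13 + B)
g(32, -2)*1298 + b(0) = (-13 - 2)*1298 + 0² = -15*1298 + 0 = -19470 + 0 = -19470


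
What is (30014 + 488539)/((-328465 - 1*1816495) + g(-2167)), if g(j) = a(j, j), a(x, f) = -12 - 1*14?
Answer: -518553/2144986 ≈ -0.24175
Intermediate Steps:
a(x, f) = -26 (a(x, f) = -12 - 14 = -26)
g(j) = -26
(30014 + 488539)/((-328465 - 1*1816495) + g(-2167)) = (30014 + 488539)/((-328465 - 1*1816495) - 26) = 518553/((-328465 - 1816495) - 26) = 518553/(-2144960 - 26) = 518553/(-2144986) = 518553*(-1/2144986) = -518553/2144986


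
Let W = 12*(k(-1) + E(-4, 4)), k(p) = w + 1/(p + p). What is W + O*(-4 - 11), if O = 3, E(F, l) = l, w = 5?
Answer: 57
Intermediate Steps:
k(p) = 5 + 1/(2*p) (k(p) = 5 + 1/(p + p) = 5 + 1/(2*p))
W = 102 (W = 12*((5 + (1/2)/(-1)) + 4) = 12*((5 + (1/2)*(-1)) + 4) = 12*((5 - 1/2) + 4) = 12*(9/2 + 4) = 12*(17/2) = 102)
W + O*(-4 - 11) = 102 + 3*(-4 - 11) = 102 + 3*(-15) = 102 - 45 = 57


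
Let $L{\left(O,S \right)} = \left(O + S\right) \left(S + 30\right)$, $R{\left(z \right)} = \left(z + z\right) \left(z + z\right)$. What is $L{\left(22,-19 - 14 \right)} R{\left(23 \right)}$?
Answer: $69828$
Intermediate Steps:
$R{\left(z \right)} = 4 z^{2}$ ($R{\left(z \right)} = 2 z 2 z = 4 z^{2}$)
$L{\left(O,S \right)} = \left(30 + S\right) \left(O + S\right)$ ($L{\left(O,S \right)} = \left(O + S\right) \left(30 + S\right) = \left(30 + S\right) \left(O + S\right)$)
$L{\left(22,-19 - 14 \right)} R{\left(23 \right)} = \left(\left(-19 - 14\right)^{2} + 30 \cdot 22 + 30 \left(-19 - 14\right) + 22 \left(-19 - 14\right)\right) 4 \cdot 23^{2} = \left(\left(-19 - 14\right)^{2} + 660 + 30 \left(-19 - 14\right) + 22 \left(-19 - 14\right)\right) 4 \cdot 529 = \left(\left(-33\right)^{2} + 660 + 30 \left(-33\right) + 22 \left(-33\right)\right) 2116 = \left(1089 + 660 - 990 - 726\right) 2116 = 33 \cdot 2116 = 69828$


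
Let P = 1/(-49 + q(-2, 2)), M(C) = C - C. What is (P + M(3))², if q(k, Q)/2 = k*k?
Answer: 1/1681 ≈ 0.00059488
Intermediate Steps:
q(k, Q) = 2*k² (q(k, Q) = 2*(k*k) = 2*k²)
M(C) = 0
P = -1/41 (P = 1/(-49 + 2*(-2)²) = 1/(-49 + 2*4) = 1/(-49 + 8) = 1/(-41) = -1/41 ≈ -0.024390)
(P + M(3))² = (-1/41 + 0)² = (-1/41)² = 1/1681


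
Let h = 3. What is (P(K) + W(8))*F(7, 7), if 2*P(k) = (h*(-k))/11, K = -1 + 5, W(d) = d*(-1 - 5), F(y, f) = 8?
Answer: -4272/11 ≈ -388.36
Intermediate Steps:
W(d) = -6*d (W(d) = d*(-6) = -6*d)
K = 4
P(k) = -3*k/22 (P(k) = ((3*(-k))/11)/2 = (-3*k*(1/11))/2 = (-3*k/11)/2 = -3*k/22)
(P(K) + W(8))*F(7, 7) = (-3/22*4 - 6*8)*8 = (-6/11 - 48)*8 = -534/11*8 = -4272/11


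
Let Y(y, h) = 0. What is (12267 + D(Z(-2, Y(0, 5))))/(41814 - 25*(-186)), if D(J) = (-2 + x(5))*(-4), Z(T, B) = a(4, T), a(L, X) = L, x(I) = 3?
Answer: 12263/46464 ≈ 0.26392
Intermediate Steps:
Z(T, B) = 4
D(J) = -4 (D(J) = (-2 + 3)*(-4) = 1*(-4) = -4)
(12267 + D(Z(-2, Y(0, 5))))/(41814 - 25*(-186)) = (12267 - 4)/(41814 - 25*(-186)) = 12263/(41814 + 4650) = 12263/46464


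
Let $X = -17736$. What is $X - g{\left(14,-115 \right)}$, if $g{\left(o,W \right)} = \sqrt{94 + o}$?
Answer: $-17736 - 6 \sqrt{3} \approx -17746.0$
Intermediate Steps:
$X - g{\left(14,-115 \right)} = -17736 - \sqrt{94 + 14} = -17736 - \sqrt{108} = -17736 - 6 \sqrt{3}$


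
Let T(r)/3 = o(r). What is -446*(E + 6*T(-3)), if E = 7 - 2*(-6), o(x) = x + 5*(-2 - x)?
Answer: -24530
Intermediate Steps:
o(x) = -10 - 4*x (o(x) = x + (-10 - 5*x) = -10 - 4*x)
T(r) = -30 - 12*r (T(r) = 3*(-10 - 4*r) = -30 - 12*r)
E = 19 (E = 7 + 12 = 19)
-446*(E + 6*T(-3)) = -446*(19 + 6*(-30 - 12*(-3))) = -446*(19 + 6*(-30 + 36)) = -446*(19 + 6*6) = -446*(19 + 36) = -446*55 = -24530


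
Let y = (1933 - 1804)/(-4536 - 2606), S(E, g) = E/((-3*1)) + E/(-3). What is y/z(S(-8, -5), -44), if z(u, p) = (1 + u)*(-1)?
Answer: 387/135698 ≈ 0.0028519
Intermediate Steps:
S(E, g) = -2*E/3 (S(E, g) = E/(-3) + E*(-1/3) = E*(-1/3) - E/3 = -E/3 - E/3 = -2*E/3)
z(u, p) = -1 - u
y = -129/7142 (y = 129/(-7142) = 129*(-1/7142) = -129/7142 ≈ -0.018062)
y/z(S(-8, -5), -44) = -129/(7142*(-1 - (-2)*(-8)/3)) = -129/(7142*(-1 - 1*16/3)) = -129/(7142*(-1 - 16/3)) = -129/(7142*(-19/3)) = -129/7142*(-3/19) = 387/135698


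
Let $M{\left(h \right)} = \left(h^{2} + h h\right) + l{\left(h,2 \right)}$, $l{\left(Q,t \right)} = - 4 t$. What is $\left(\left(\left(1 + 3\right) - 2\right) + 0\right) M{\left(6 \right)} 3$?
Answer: $384$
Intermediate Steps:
$M{\left(h \right)} = -8 + 2 h^{2}$ ($M{\left(h \right)} = \left(h^{2} + h h\right) - 8 = \left(h^{2} + h^{2}\right) - 8 = 2 h^{2} - 8 = -8 + 2 h^{2}$)
$\left(\left(\left(1 + 3\right) - 2\right) + 0\right) M{\left(6 \right)} 3 = \left(\left(\left(1 + 3\right) - 2\right) + 0\right) \left(-8 + 2 \cdot 6^{2}\right) 3 = \left(\left(4 - 2\right) + 0\right) \left(-8 + 2 \cdot 36\right) 3 = \left(2 + 0\right) \left(-8 + 72\right) 3 = 2 \cdot 64 \cdot 3 = 128 \cdot 3 = 384$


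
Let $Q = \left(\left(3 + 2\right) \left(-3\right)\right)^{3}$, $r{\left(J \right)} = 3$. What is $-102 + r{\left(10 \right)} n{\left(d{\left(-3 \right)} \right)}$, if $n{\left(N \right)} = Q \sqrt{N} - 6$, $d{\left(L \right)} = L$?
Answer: $-120 - 10125 i \sqrt{3} \approx -120.0 - 17537.0 i$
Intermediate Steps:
$Q = -3375$ ($Q = \left(5 \left(-3\right)\right)^{3} = \left(-15\right)^{3} = -3375$)
$n{\left(N \right)} = -6 - 3375 \sqrt{N}$ ($n{\left(N \right)} = - 3375 \sqrt{N} - 6 = -6 - 3375 \sqrt{N}$)
$-102 + r{\left(10 \right)} n{\left(d{\left(-3 \right)} \right)} = -102 + 3 \left(-6 - 3375 \sqrt{-3}\right) = -102 + 3 \left(-6 - 3375 i \sqrt{3}\right) = -102 - \left(18 + 10125 i \sqrt{3}\right) = -120 - 10125 i \sqrt{3}$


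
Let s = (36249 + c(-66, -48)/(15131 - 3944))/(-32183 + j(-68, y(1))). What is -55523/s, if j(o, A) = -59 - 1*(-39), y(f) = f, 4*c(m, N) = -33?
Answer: 2424537721164/49153643 ≈ 49326.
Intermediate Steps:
c(m, N) = -33/4 (c(m, N) = (1/4)*(-33) = -33/4)
j(o, A) = -20 (j(o, A) = -59 + 39 = -20)
s = -49153643/43667268 (s = (36249 - 33/(4*(15131 - 3944)))/(-32183 - 20) = (36249 - 33/4/11187)/(-32203) = (36249 - 33/4*1/11187)*(-1/32203) = (36249 - 1/1356)*(-1/32203) = (49153643/1356)*(-1/32203) = -49153643/43667268 ≈ -1.1256)
-55523/s = -55523/(-49153643/43667268) = -55523*(-43667268/49153643) = 2424537721164/49153643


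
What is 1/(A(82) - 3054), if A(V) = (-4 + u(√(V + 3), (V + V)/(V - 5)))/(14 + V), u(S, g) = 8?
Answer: -24/73295 ≈ -0.00032744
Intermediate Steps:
A(V) = 4/(14 + V) (A(V) = (-4 + 8)/(14 + V) = 4/(14 + V))
1/(A(82) - 3054) = 1/(4/(14 + 82) - 3054) = 1/(4/96 - 3054) = 1/(4*(1/96) - 3054) = 1/(1/24 - 3054) = 1/(-73295/24) = -24/73295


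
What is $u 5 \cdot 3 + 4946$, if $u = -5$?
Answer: $4871$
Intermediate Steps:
$u 5 \cdot 3 + 4946 = \left(-5\right) 5 \cdot 3 + 4946 = \left(-25\right) 3 + 4946 = -75 + 4946 = 4871$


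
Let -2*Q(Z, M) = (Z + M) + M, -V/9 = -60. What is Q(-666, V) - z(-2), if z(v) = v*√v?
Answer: -207 + 2*I*√2 ≈ -207.0 + 2.8284*I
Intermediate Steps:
V = 540 (V = -9*(-60) = 540)
z(v) = v^(3/2)
Q(Z, M) = -M - Z/2 (Q(Z, M) = -((Z + M) + M)/2 = -((M + Z) + M)/2 = -(Z + 2*M)/2 = -M - Z/2)
Q(-666, V) - z(-2) = (-1*540 - ½*(-666)) - (-2)^(3/2) = (-540 + 333) - (-2)*I*√2 = -207 + 2*I*√2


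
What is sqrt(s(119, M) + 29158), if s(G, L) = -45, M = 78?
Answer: sqrt(29113) ≈ 170.63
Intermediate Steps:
sqrt(s(119, M) + 29158) = sqrt(-45 + 29158) = sqrt(29113)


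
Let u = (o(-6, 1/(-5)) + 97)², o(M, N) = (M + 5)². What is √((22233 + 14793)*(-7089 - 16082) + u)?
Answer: I*√857919842 ≈ 29290.0*I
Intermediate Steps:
o(M, N) = (5 + M)²
u = 9604 (u = ((5 - 6)² + 97)² = ((-1)² + 97)² = (1 + 97)² = 98² = 9604)
√((22233 + 14793)*(-7089 - 16082) + u) = √((22233 + 14793)*(-7089 - 16082) + 9604) = √(37026*(-23171) + 9604) = √(-857929446 + 9604) = √(-857919842) = I*√857919842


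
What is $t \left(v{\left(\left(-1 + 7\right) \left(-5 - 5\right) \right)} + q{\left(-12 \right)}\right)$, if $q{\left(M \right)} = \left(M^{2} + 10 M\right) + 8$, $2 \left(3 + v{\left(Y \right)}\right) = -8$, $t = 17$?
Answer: $425$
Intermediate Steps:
$v{\left(Y \right)} = -7$ ($v{\left(Y \right)} = -3 + \frac{1}{2} \left(-8\right) = -3 - 4 = -7$)
$q{\left(M \right)} = 8 + M^{2} + 10 M$
$t \left(v{\left(\left(-1 + 7\right) \left(-5 - 5\right) \right)} + q{\left(-12 \right)}\right) = 17 \left(-7 + \left(8 + \left(-12\right)^{2} + 10 \left(-12\right)\right)\right) = 17 \left(-7 + \left(8 + 144 - 120\right)\right) = 17 \left(-7 + 32\right) = 17 \cdot 25 = 425$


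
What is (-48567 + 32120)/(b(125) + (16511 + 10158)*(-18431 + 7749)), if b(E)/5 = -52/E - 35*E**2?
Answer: 411175/7190315877 ≈ 5.7185e-5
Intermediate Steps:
b(E) = -260/E - 175*E**2 (b(E) = 5*(-52/E - 35*E**2) = -260/E - 175*E**2)
(-48567 + 32120)/(b(125) + (16511 + 10158)*(-18431 + 7749)) = (-48567 + 32120)/(5*(-52 - 35*125**3)/125 + (16511 + 10158)*(-18431 + 7749)) = -16447/(5*(1/125)*(-52 - 35*1953125) + 26669*(-10682)) = -16447/(5*(1/125)*(-52 - 68359375) - 284878258) = -16447/(5*(1/125)*(-68359427) - 284878258) = -16447/(-68359427/25 - 284878258) = -16447/(-7190315877/25) = -16447*(-25/7190315877) = 411175/7190315877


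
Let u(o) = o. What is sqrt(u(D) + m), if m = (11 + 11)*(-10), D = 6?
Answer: I*sqrt(214) ≈ 14.629*I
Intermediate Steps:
m = -220 (m = 22*(-10) = -220)
sqrt(u(D) + m) = sqrt(6 - 220) = sqrt(-214) = I*sqrt(214)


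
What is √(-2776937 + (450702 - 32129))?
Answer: 2*I*√589591 ≈ 1535.7*I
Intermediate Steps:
√(-2776937 + (450702 - 32129)) = √(-2776937 + 418573) = √(-2358364) = 2*I*√589591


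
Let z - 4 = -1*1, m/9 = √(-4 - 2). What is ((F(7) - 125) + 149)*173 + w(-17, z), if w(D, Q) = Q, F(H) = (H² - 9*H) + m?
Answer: 1733 + 1557*I*√6 ≈ 1733.0 + 3813.9*I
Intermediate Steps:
m = 9*I*√6 (m = 9*√(-4 - 2) = 9*√(-6) = 9*(I*√6) = 9*I*√6 ≈ 22.045*I)
F(H) = H² - 9*H + 9*I*√6 (F(H) = (H² - 9*H) + 9*I*√6 = H² - 9*H + 9*I*√6)
z = 3 (z = 4 - 1*1 = 4 - 1 = 3)
((F(7) - 125) + 149)*173 + w(-17, z) = (((7² - 9*7 + 9*I*√6) - 125) + 149)*173 + 3 = (((49 - 63 + 9*I*√6) - 125) + 149)*173 + 3 = (((-14 + 9*I*√6) - 125) + 149)*173 + 3 = ((-139 + 9*I*√6) + 149)*173 + 3 = (10 + 9*I*√6)*173 + 3 = (1730 + 1557*I*√6) + 3 = 1733 + 1557*I*√6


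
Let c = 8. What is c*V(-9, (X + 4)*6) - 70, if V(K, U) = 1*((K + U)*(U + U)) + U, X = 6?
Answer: 49370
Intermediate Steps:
V(K, U) = U + 2*U*(K + U) (V(K, U) = 1*((K + U)*(2*U)) + U = 1*(2*U*(K + U)) + U = 2*U*(K + U) + U = U + 2*U*(K + U))
c*V(-9, (X + 4)*6) - 70 = 8*(((6 + 4)*6)*(1 + 2*(-9) + 2*((6 + 4)*6))) - 70 = 8*((10*6)*(1 - 18 + 2*(10*6))) - 70 = 8*(60*(1 - 18 + 2*60)) - 70 = 8*(60*(1 - 18 + 120)) - 70 = 8*(60*103) - 70 = 8*6180 - 70 = 49440 - 70 = 49370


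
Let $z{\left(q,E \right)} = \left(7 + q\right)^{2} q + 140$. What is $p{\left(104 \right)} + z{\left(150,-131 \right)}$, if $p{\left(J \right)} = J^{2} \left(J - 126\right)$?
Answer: $3459538$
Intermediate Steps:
$z{\left(q,E \right)} = 140 + q \left(7 + q\right)^{2}$ ($z{\left(q,E \right)} = q \left(7 + q\right)^{2} + 140 = 140 + q \left(7 + q\right)^{2}$)
$p{\left(J \right)} = J^{2} \left(-126 + J\right)$
$p{\left(104 \right)} + z{\left(150,-131 \right)} = 104^{2} \left(-126 + 104\right) + \left(140 + 150 \left(7 + 150\right)^{2}\right) = 10816 \left(-22\right) + \left(140 + 150 \cdot 157^{2}\right) = -237952 + \left(140 + 150 \cdot 24649\right) = -237952 + \left(140 + 3697350\right) = -237952 + 3697490 = 3459538$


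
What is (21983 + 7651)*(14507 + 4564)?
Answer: 565150014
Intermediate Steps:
(21983 + 7651)*(14507 + 4564) = 29634*19071 = 565150014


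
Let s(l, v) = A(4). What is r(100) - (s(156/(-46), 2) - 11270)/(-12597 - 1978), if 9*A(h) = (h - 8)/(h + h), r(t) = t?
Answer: 26032139/262350 ≈ 99.227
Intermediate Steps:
A(h) = (-8 + h)/(18*h) (A(h) = ((h - 8)/(h + h))/9 = ((-8 + h)/((2*h)))/9 = ((-8 + h)*(1/(2*h)))/9 = ((-8 + h)/(2*h))/9 = (-8 + h)/(18*h))
s(l, v) = -1/18 (s(l, v) = (1/18)*(-8 + 4)/4 = (1/18)*(1/4)*(-4) = -1/18)
r(100) - (s(156/(-46), 2) - 11270)/(-12597 - 1978) = 100 - (-1/18 - 11270)/(-12597 - 1978) = 100 - (-202861)/(18*(-14575)) = 100 - (-202861)*(-1)/(18*14575) = 100 - 1*202861/262350 = 100 - 202861/262350 = 26032139/262350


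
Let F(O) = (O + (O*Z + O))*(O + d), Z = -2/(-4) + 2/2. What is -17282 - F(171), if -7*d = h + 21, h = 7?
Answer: -234463/2 ≈ -1.1723e+5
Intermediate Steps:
Z = 3/2 (Z = -2*(-¼) + 2*(½) = ½ + 1 = 3/2 ≈ 1.5000)
d = -4 (d = -(7 + 21)/7 = -⅐*28 = -4)
F(O) = 7*O*(-4 + O)/2 (F(O) = (O + (O*(3/2) + O))*(O - 4) = (O + (3*O/2 + O))*(-4 + O) = (O + 5*O/2)*(-4 + O) = (7*O/2)*(-4 + O) = 7*O*(-4 + O)/2)
-17282 - F(171) = -17282 - 7*171*(-4 + 171)/2 = -17282 - 7*171*167/2 = -17282 - 1*199899/2 = -17282 - 199899/2 = -234463/2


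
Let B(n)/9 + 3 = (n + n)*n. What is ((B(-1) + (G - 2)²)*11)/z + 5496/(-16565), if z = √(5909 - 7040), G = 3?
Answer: -5496/16565 + 88*I*√1131/1131 ≈ -0.33178 + 2.6167*I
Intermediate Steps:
B(n) = -27 + 18*n² (B(n) = -27 + 9*((n + n)*n) = -27 + 9*((2*n)*n) = -27 + 9*(2*n²) = -27 + 18*n²)
z = I*√1131 (z = √(-1131) = I*√1131 ≈ 33.63*I)
((B(-1) + (G - 2)²)*11)/z + 5496/(-16565) = (((-27 + 18*(-1)²) + (3 - 2)²)*11)/((I*√1131)) + 5496/(-16565) = (((-27 + 18*1) + 1²)*11)*(-I*√1131/1131) + 5496*(-1/16565) = (((-27 + 18) + 1)*11)*(-I*√1131/1131) - 5496/16565 = ((-9 + 1)*11)*(-I*√1131/1131) - 5496/16565 = (-8*11)*(-I*√1131/1131) - 5496/16565 = -(-88)*I*√1131/1131 - 5496/16565 = 88*I*√1131/1131 - 5496/16565 = -5496/16565 + 88*I*√1131/1131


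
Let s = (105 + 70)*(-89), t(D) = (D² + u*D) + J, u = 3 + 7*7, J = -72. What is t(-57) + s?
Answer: -15362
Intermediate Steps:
u = 52 (u = 3 + 49 = 52)
t(D) = -72 + D² + 52*D (t(D) = (D² + 52*D) - 72 = -72 + D² + 52*D)
s = -15575 (s = 175*(-89) = -15575)
t(-57) + s = (-72 + (-57)² + 52*(-57)) - 15575 = (-72 + 3249 - 2964) - 15575 = 213 - 15575 = -15362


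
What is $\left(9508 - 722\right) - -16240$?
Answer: $25026$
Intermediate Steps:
$\left(9508 - 722\right) - -16240 = 8786 + 16240 = 25026$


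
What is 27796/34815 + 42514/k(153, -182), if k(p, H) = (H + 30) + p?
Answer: 1480152706/34815 ≈ 42515.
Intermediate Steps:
k(p, H) = 30 + H + p (k(p, H) = (30 + H) + p = 30 + H + p)
27796/34815 + 42514/k(153, -182) = 27796/34815 + 42514/(30 - 182 + 153) = 27796*(1/34815) + 42514/1 = 27796/34815 + 42514*1 = 27796/34815 + 42514 = 1480152706/34815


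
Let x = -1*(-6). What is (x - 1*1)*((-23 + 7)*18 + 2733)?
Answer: 12225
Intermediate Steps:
x = 6
(x - 1*1)*((-23 + 7)*18 + 2733) = (6 - 1*1)*((-23 + 7)*18 + 2733) = (6 - 1)*(-16*18 + 2733) = 5*(-288 + 2733) = 5*2445 = 12225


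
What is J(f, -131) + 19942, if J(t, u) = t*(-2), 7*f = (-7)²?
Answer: 19928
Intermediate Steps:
f = 7 (f = (⅐)*(-7)² = (⅐)*49 = 7)
J(t, u) = -2*t
J(f, -131) + 19942 = -2*7 + 19942 = -14 + 19942 = 19928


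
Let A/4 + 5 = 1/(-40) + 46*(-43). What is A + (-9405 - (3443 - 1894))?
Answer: -188861/10 ≈ -18886.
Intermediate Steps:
A = -79321/10 (A = -20 + 4*(1/(-40) + 46*(-43)) = -20 + 4*(-1/40 - 1978) = -20 + 4*(-79121/40) = -20 - 79121/10 = -79321/10 ≈ -7932.1)
A + (-9405 - (3443 - 1894)) = -79321/10 + (-9405 - (3443 - 1894)) = -79321/10 + (-9405 - 1*1549) = -79321/10 + (-9405 - 1549) = -79321/10 - 10954 = -188861/10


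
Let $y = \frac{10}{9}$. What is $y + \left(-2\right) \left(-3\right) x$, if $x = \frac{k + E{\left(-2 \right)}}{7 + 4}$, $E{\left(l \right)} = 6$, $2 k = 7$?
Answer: $\frac{623}{99} \approx 6.2929$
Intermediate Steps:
$k = \frac{7}{2}$ ($k = \frac{1}{2} \cdot 7 = \frac{7}{2} \approx 3.5$)
$y = \frac{10}{9}$ ($y = 10 \cdot \frac{1}{9} = \frac{10}{9} \approx 1.1111$)
$x = \frac{19}{22}$ ($x = \frac{\frac{7}{2} + 6}{7 + 4} = \frac{19}{2 \cdot 11} = \frac{19}{2} \cdot \frac{1}{11} = \frac{19}{22} \approx 0.86364$)
$y + \left(-2\right) \left(-3\right) x = \frac{10}{9} + \left(-2\right) \left(-3\right) \frac{19}{22} = \frac{10}{9} + 6 \cdot \frac{19}{22} = \frac{10}{9} + \frac{57}{11} = \frac{623}{99}$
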